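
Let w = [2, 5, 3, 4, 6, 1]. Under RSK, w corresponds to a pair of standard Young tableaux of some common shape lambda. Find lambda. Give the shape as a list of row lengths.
[4, 1, 1]

Row-insert each entry into an empty tableau.

After inserting 2: P = [[2]].
After inserting 5: P = [[2, 5]].
After inserting 3: P = [[2, 3], [5]].
After inserting 4: P = [[2, 3, 4], [5]].
After inserting 6: P = [[2, 3, 4, 6], [5]].
After inserting 1: P = [[1, 3, 4, 6], [2], [5]].

The final insertion tableau P = [[1, 3, 4, 6], [2], [5]] has shape [4, 1, 1].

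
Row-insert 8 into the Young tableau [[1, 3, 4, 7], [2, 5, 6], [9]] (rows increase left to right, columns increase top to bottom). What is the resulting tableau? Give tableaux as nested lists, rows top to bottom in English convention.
8 is larger than every entry of row 1, so it is appended to row 1. The new tableau is [[1, 3, 4, 7, 8], [2, 5, 6], [9]].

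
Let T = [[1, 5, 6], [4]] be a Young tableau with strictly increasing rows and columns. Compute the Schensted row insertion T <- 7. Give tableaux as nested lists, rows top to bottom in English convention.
7 is larger than every entry of row 1, so it is appended to row 1. The new tableau is [[1, 5, 6, 7], [4]].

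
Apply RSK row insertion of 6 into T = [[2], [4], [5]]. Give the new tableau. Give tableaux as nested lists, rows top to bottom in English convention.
[[2, 6], [4], [5]]

6 is larger than every entry of row 1, so it is appended to row 1. The new tableau is [[2, 6], [4], [5]].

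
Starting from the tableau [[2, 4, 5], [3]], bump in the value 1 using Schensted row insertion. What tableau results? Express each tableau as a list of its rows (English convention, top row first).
In row 1, 1 replaces 2 (the leftmost entry greater than 1); 2 is bumped to row 2. In row 2, 2 replaces 3 (the leftmost entry greater than 2); 3 is bumped to row 3. 3 starts a new row 3. The new tableau is [[1, 4, 5], [2], [3]].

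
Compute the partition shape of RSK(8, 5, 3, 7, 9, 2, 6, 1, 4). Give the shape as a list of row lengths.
Row-insert each entry into an empty tableau.

After inserting 8: P = [[8]].
After inserting 5: P = [[5], [8]].
After inserting 3: P = [[3], [5], [8]].
After inserting 7: P = [[3, 7], [5], [8]].
After inserting 9: P = [[3, 7, 9], [5], [8]].
After inserting 2: P = [[2, 7, 9], [3], [5], [8]].
After inserting 6: P = [[2, 6, 9], [3, 7], [5], [8]].
After inserting 1: P = [[1, 6, 9], [2, 7], [3], [5], [8]].
After inserting 4: P = [[1, 4, 9], [2, 6], [3, 7], [5], [8]].

The final insertion tableau P = [[1, 4, 9], [2, 6], [3, 7], [5], [8]] has shape [3, 2, 2, 1, 1].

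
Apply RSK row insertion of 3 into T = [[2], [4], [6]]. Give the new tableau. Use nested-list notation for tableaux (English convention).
3 is larger than every entry of row 1, so it is appended to row 1. The new tableau is [[2, 3], [4], [6]].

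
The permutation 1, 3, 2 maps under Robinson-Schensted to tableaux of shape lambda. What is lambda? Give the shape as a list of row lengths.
RSK row insertion gives P = [[1, 2], [3]], which has shape [2, 1].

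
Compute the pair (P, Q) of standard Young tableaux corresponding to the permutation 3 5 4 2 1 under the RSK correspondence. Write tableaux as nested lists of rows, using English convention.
P = [[1, 4], [2], [3], [5]], Q = [[1, 2], [3], [4], [5]]

Insert each entry of the permutation into P by Schensted row insertion, recording in Q the position of each new cell.

Insert 3: appended to row 1. P = [[3]].
Insert 5: appended to row 1. P = [[3, 5]].
Insert 4: 4 bumps 5 from row 1; 5 starts row 2. P = [[3, 4], [5]].
Insert 2: 2 bumps 3 from row 1; 3 bumps 5 from row 2; 5 starts row 3. P = [[2, 4], [3], [5]].
Insert 1: 1 bumps 2 from row 1; 2 bumps 3 from row 2; 3 bumps 5 from row 3; 5 starts row 4. P = [[1, 4], [2], [3], [5]].

So P = [[1, 4], [2], [3], [5]], Q = [[1, 2], [3], [4], [5]].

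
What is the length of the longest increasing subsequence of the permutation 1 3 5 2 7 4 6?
4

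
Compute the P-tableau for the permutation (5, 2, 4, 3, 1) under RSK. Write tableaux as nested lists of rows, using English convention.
P = [[1, 3], [2], [4], [5]]

Insert 5: appended to row 1. P = [[5]].
Insert 2: 2 bumps 5 from row 1; 5 starts row 2. P = [[2], [5]].
Insert 4: appended to row 1. P = [[2, 4], [5]].
Insert 3: 3 bumps 4 from row 1; 4 bumps 5 from row 2; 5 starts row 3. P = [[2, 3], [4], [5]].
Insert 1: 1 bumps 2 from row 1; 2 bumps 4 from row 2; 4 bumps 5 from row 3; 5 starts row 4. P = [[1, 3], [2], [4], [5]].

So P = [[1, 3], [2], [4], [5]].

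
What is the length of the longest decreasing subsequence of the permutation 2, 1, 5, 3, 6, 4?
2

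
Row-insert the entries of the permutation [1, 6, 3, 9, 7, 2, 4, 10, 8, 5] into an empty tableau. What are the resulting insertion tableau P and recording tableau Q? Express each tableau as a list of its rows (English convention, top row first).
Insert each entry of the permutation into P by Schensted row insertion, recording in Q the position of each new cell.

Insert 1: appended to row 1. P = [[1]].
Insert 6: appended to row 1. P = [[1, 6]].
Insert 3: 3 bumps 6 from row 1; 6 starts row 2. P = [[1, 3], [6]].
Insert 9: appended to row 1. P = [[1, 3, 9], [6]].
Insert 7: 7 bumps 9 from row 1; 9 appends to row 2. P = [[1, 3, 7], [6, 9]].
Insert 2: 2 bumps 3 from row 1; 3 bumps 6 from row 2; 6 starts row 3. P = [[1, 2, 7], [3, 9], [6]].
Insert 4: 4 bumps 7 from row 1; 7 bumps 9 from row 2; 9 appends to row 3. P = [[1, 2, 4], [3, 7], [6, 9]].
Insert 10: appended to row 1. P = [[1, 2, 4, 10], [3, 7], [6, 9]].
Insert 8: 8 bumps 10 from row 1; 10 appends to row 2. P = [[1, 2, 4, 8], [3, 7, 10], [6, 9]].
Insert 5: 5 bumps 8 from row 1; 8 bumps 10 from row 2; 10 appends to row 3. P = [[1, 2, 4, 5], [3, 7, 8], [6, 9, 10]].

So P = [[1, 2, 4, 5], [3, 7, 8], [6, 9, 10]], Q = [[1, 2, 4, 8], [3, 5, 9], [6, 7, 10]].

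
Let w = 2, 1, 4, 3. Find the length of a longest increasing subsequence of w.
2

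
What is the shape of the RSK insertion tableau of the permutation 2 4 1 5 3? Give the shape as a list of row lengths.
[3, 2]

RSK row insertion gives P = [[1, 3, 5], [2, 4]], which has shape [3, 2].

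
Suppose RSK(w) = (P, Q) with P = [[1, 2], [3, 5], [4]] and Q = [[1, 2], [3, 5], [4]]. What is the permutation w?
4 5 3 1 2

Reverse the RSK construction: for i from n down to 1, find the cell of Q containing i, remove the entry at that cell from P, and reverse-bump it up through P; the value ejected from row 1 is w(i).

Step i=5: Q has 5 at row 2, column 2; remove 5 from row 2 of P and reverse-bump: 5 enters row 1 and ejects 2. So w(5) = 2. P is now [[1, 5], [3], [4]].
Step i=4: Q has 4 at row 3, column 1; remove 4 from row 3 of P and reverse-bump: 4 enters row 2 and ejects 3; 3 enters row 1 and ejects 1. So w(4) = 1. P is now [[3, 5], [4]].
Step i=3: Q has 3 at row 2, column 1; remove 4 from row 2 of P and reverse-bump: 4 enters row 1 and ejects 3. So w(3) = 3. P is now [[4, 5]].
Step i=2: Q has 2 at row 1, column 2; remove that cell from P, ejecting 5. So w(2) = 5. P is now [[4]].
Step i=1: Q has 1 at row 1, column 1; remove that cell from P, ejecting 4. So w(1) = 4. P is now [].

So w = 4 5 3 1 2.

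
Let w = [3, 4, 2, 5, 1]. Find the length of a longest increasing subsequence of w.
3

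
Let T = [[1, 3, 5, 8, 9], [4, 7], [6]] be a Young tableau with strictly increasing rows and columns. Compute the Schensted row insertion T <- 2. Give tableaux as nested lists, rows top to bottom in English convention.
In row 1, 2 replaces 3 (the leftmost entry greater than 2); 3 is bumped to row 2. In row 2, 3 replaces 4 (the leftmost entry greater than 3); 4 is bumped to row 3. In row 3, 4 replaces 6 (the leftmost entry greater than 4); 6 is bumped to row 4. 6 starts a new row 4. The new tableau is [[1, 2, 5, 8, 9], [3, 7], [4], [6]].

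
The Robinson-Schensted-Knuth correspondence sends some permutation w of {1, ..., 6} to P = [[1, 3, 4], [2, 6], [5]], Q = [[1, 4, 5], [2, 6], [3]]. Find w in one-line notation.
Reverse the RSK construction: for i from n down to 1, find the cell of Q containing i, remove the entry at that cell from P, and reverse-bump it up through P; the value ejected from row 1 is w(i).

Step i=6: Q has 6 at row 2, column 2; remove 6 from row 2 of P and reverse-bump: 6 enters row 1 and ejects 4. So w(6) = 4. P is now [[1, 3, 6], [2], [5]].
Step i=5: Q has 5 at row 1, column 3; remove that cell from P, ejecting 6. So w(5) = 6. P is now [[1, 3], [2], [5]].
Step i=4: Q has 4 at row 1, column 2; remove that cell from P, ejecting 3. So w(4) = 3. P is now [[1], [2], [5]].
Step i=3: Q has 3 at row 3, column 1; remove 5 from row 3 of P and reverse-bump: 5 enters row 2 and ejects 2; 2 enters row 1 and ejects 1. So w(3) = 1. P is now [[2], [5]].
Step i=2: Q has 2 at row 2, column 1; remove 5 from row 2 of P and reverse-bump: 5 enters row 1 and ejects 2. So w(2) = 2. P is now [[5]].
Step i=1: Q has 1 at row 1, column 1; remove that cell from P, ejecting 5. So w(1) = 5. P is now [].

So w = 5 2 1 3 6 4.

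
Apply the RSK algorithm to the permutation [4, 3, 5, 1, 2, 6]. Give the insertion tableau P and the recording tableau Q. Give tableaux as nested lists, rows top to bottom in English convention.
Insert each entry of the permutation into P by Schensted row insertion, recording in Q the position of each new cell.

Insert 4: appended to row 1. P = [[4]], Q = [[1]].
Insert 3: 3 bumps 4 from row 1; 4 starts row 2. P = [[3], [4]], Q = [[1], [2]].
Insert 5: appended to row 1. P = [[3, 5], [4]], Q = [[1, 3], [2]].
Insert 1: 1 bumps 3 from row 1; 3 bumps 4 from row 2; 4 starts row 3. P = [[1, 5], [3], [4]], Q = [[1, 3], [2], [4]].
Insert 2: 2 bumps 5 from row 1; 5 appends to row 2. P = [[1, 2], [3, 5], [4]], Q = [[1, 3], [2, 5], [4]].
Insert 6: appended to row 1. P = [[1, 2, 6], [3, 5], [4]], Q = [[1, 3, 6], [2, 5], [4]].

So P = [[1, 2, 6], [3, 5], [4]], Q = [[1, 3, 6], [2, 5], [4]].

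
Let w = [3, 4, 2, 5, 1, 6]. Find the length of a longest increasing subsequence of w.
4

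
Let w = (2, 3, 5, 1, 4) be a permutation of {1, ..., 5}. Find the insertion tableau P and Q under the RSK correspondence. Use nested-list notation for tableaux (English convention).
P = [[1, 3, 4], [2, 5]], Q = [[1, 2, 3], [4, 5]]

Insert each entry of the permutation into P by Schensted row insertion, recording in Q the position of each new cell.

Insert 2: appended to row 1. P = [[2]], Q = [[1]].
Insert 3: appended to row 1. P = [[2, 3]], Q = [[1, 2]].
Insert 5: appended to row 1. P = [[2, 3, 5]], Q = [[1, 2, 3]].
Insert 1: 1 bumps 2 from row 1; 2 starts row 2. P = [[1, 3, 5], [2]], Q = [[1, 2, 3], [4]].
Insert 4: 4 bumps 5 from row 1; 5 appends to row 2. P = [[1, 3, 4], [2, 5]], Q = [[1, 2, 3], [4, 5]].

So P = [[1, 3, 4], [2, 5]], Q = [[1, 2, 3], [4, 5]].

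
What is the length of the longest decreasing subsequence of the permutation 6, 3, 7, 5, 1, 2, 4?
3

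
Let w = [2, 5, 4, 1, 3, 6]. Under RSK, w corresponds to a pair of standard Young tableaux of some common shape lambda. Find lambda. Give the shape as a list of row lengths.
Row-insert each entry into an empty tableau.

After inserting 2: P = [[2]].
After inserting 5: P = [[2, 5]].
After inserting 4: P = [[2, 4], [5]].
After inserting 1: P = [[1, 4], [2], [5]].
After inserting 3: P = [[1, 3], [2, 4], [5]].
After inserting 6: P = [[1, 3, 6], [2, 4], [5]].

The final insertion tableau P = [[1, 3, 6], [2, 4], [5]] has shape [3, 2, 1].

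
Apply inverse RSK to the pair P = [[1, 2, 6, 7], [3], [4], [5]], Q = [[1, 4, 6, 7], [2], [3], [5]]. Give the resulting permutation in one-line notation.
5 4 1 3 2 6 7

Reverse the RSK construction: for i from n down to 1, find the cell of Q containing i, remove the entry at that cell from P, and reverse-bump it up through P; the value ejected from row 1 is w(i).

Step i=7: Q has 7 at row 1, column 4; remove that cell from P, ejecting 7. So w(7) = 7. P is now [[1, 2, 6], [3], [4], [5]].
Step i=6: Q has 6 at row 1, column 3; remove that cell from P, ejecting 6. So w(6) = 6. P is now [[1, 2], [3], [4], [5]].
Step i=5: Q has 5 at row 4, column 1; remove 5 from row 4 of P and reverse-bump: 5 enters row 3 and ejects 4; 4 enters row 2 and ejects 3; 3 enters row 1 and ejects 2. So w(5) = 2. P is now [[1, 3], [4], [5]].
Step i=4: Q has 4 at row 1, column 2; remove that cell from P, ejecting 3. So w(4) = 3. P is now [[1], [4], [5]].
Step i=3: Q has 3 at row 3, column 1; remove 5 from row 3 of P and reverse-bump: 5 enters row 2 and ejects 4; 4 enters row 1 and ejects 1. So w(3) = 1. P is now [[4], [5]].
Step i=2: Q has 2 at row 2, column 1; remove 5 from row 2 of P and reverse-bump: 5 enters row 1 and ejects 4. So w(2) = 4. P is now [[5]].
Step i=1: Q has 1 at row 1, column 1; remove that cell from P, ejecting 5. So w(1) = 5. P is now [].

So w = 5 4 1 3 2 6 7.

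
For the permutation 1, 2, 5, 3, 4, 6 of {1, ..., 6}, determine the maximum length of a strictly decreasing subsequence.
2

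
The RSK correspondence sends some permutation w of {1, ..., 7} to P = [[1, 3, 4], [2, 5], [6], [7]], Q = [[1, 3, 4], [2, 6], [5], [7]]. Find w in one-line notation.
Reverse RSK: for i = n, n-1, ..., 1, locate i in Q, remove the corresponding corner cell from P, and reverse-bump its entry up through P; the value ejected from row 1 is w(i).

So w = 7 2 3 6 1 5 4.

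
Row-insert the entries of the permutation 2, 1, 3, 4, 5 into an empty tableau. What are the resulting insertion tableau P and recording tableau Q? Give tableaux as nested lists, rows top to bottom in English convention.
P = [[1, 3, 4, 5], [2]], Q = [[1, 3, 4, 5], [2]]

Insert each entry of the permutation into P by Schensted row insertion, recording in Q the position of each new cell.

Insert 2: appended to row 1. P = [[2]], Q = [[1]].
Insert 1: 1 bumps 2 from row 1; 2 starts row 2. P = [[1], [2]], Q = [[1], [2]].
Insert 3: appended to row 1. P = [[1, 3], [2]], Q = [[1, 3], [2]].
Insert 4: appended to row 1. P = [[1, 3, 4], [2]], Q = [[1, 3, 4], [2]].
Insert 5: appended to row 1. P = [[1, 3, 4, 5], [2]], Q = [[1, 3, 4, 5], [2]].

So P = [[1, 3, 4, 5], [2]], Q = [[1, 3, 4, 5], [2]].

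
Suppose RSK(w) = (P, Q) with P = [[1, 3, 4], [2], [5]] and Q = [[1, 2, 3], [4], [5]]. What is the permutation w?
2 3 5 4 1

Reverse the RSK construction: for i from n down to 1, find the cell of Q containing i, remove the entry at that cell from P, and reverse-bump it up through P; the value ejected from row 1 is w(i).

Step i=5: Q has 5 at row 3, column 1; remove 5 from row 3 of P and reverse-bump: 5 enters row 2 and ejects 2; 2 enters row 1 and ejects 1. So w(5) = 1. P is now [[2, 3, 4], [5]].
Step i=4: Q has 4 at row 2, column 1; remove 5 from row 2 of P and reverse-bump: 5 enters row 1 and ejects 4. So w(4) = 4. P is now [[2, 3, 5]].
Step i=3: Q has 3 at row 1, column 3; remove that cell from P, ejecting 5. So w(3) = 5. P is now [[2, 3]].
Step i=2: Q has 2 at row 1, column 2; remove that cell from P, ejecting 3. So w(2) = 3. P is now [[2]].
Step i=1: Q has 1 at row 1, column 1; remove that cell from P, ejecting 2. So w(1) = 2. P is now [].

So w = 2 3 5 4 1.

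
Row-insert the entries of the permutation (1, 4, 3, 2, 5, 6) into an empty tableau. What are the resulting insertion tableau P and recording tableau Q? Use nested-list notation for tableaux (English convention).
Insert each entry of the permutation into P by Schensted row insertion, recording in Q the position of each new cell.

Insert 1: appended to row 1. P = [[1]].
Insert 4: appended to row 1. P = [[1, 4]].
Insert 3: 3 bumps 4 from row 1; 4 starts row 2. P = [[1, 3], [4]].
Insert 2: 2 bumps 3 from row 1; 3 bumps 4 from row 2; 4 starts row 3. P = [[1, 2], [3], [4]].
Insert 5: appended to row 1. P = [[1, 2, 5], [3], [4]].
Insert 6: appended to row 1. P = [[1, 2, 5, 6], [3], [4]].

So P = [[1, 2, 5, 6], [3], [4]], Q = [[1, 2, 5, 6], [3], [4]].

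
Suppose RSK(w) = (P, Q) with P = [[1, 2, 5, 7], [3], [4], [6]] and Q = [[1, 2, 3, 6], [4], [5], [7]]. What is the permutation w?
1 4 6 5 3 7 2

Reverse RSK: for i = n, n-1, ..., 1, locate i in Q, remove the corresponding corner cell from P, and reverse-bump its entry up through P; the value ejected from row 1 is w(i).

So w = 1 4 6 5 3 7 2.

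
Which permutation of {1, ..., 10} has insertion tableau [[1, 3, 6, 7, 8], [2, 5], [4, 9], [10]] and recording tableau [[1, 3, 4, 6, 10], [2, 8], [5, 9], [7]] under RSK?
10 4 5 6 2 9 1 7 3 8

Reverse the RSK construction: for i from n down to 1, find the cell of Q containing i, remove the entry at that cell from P, and reverse-bump it up through P; the value ejected from row 1 is w(i).

Step i=10: Q has 10 at row 1, column 5; remove that cell from P, ejecting 8. So w(10) = 8. P is now [[1, 3, 6, 7], [2, 5], [4, 9], [10]].
Step i=9: Q has 9 at row 3, column 2; remove 9 from row 3 of P and reverse-bump: 9 enters row 2 and ejects 5; 5 enters row 1 and ejects 3. So w(9) = 3. P is now [[1, 5, 6, 7], [2, 9], [4], [10]].
Step i=8: Q has 8 at row 2, column 2; remove 9 from row 2 of P and reverse-bump: 9 enters row 1 and ejects 7. So w(8) = 7. P is now [[1, 5, 6, 9], [2], [4], [10]].
Step i=7: Q has 7 at row 4, column 1; remove 10 from row 4 of P and reverse-bump: 10 enters row 3 and ejects 4; 4 enters row 2 and ejects 2; 2 enters row 1 and ejects 1. So w(7) = 1. P is now [[2, 5, 6, 9], [4], [10]].
Step i=6: Q has 6 at row 1, column 4; remove that cell from P, ejecting 9. So w(6) = 9. P is now [[2, 5, 6], [4], [10]].
Step i=5: Q has 5 at row 3, column 1; remove 10 from row 3 of P and reverse-bump: 10 enters row 2 and ejects 4; 4 enters row 1 and ejects 2. So w(5) = 2. P is now [[4, 5, 6], [10]].
Step i=4: Q has 4 at row 1, column 3; remove that cell from P, ejecting 6. So w(4) = 6. P is now [[4, 5], [10]].
Step i=3: Q has 3 at row 1, column 2; remove that cell from P, ejecting 5. So w(3) = 5. P is now [[4], [10]].
Step i=2: Q has 2 at row 2, column 1; remove 10 from row 2 of P and reverse-bump: 10 enters row 1 and ejects 4. So w(2) = 4. P is now [[10]].
Step i=1: Q has 1 at row 1, column 1; remove that cell from P, ejecting 10. So w(1) = 10. P is now [].

So w = 10 4 5 6 2 9 1 7 3 8.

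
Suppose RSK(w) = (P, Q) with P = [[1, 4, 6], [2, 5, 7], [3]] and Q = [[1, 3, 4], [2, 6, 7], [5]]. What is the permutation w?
Reverse the RSK construction: for i from n down to 1, find the cell of Q containing i, remove the entry at that cell from P, and reverse-bump it up through P; the value ejected from row 1 is w(i).

Step i=7: Q has 7 at row 2, column 3; remove 7 from row 2 of P and reverse-bump: 7 enters row 1 and ejects 6. So w(7) = 6. P is now [[1, 4, 7], [2, 5], [3]].
Step i=6: Q has 6 at row 2, column 2; remove 5 from row 2 of P and reverse-bump: 5 enters row 1 and ejects 4. So w(6) = 4. P is now [[1, 5, 7], [2], [3]].
Step i=5: Q has 5 at row 3, column 1; remove 3 from row 3 of P and reverse-bump: 3 enters row 2 and ejects 2; 2 enters row 1 and ejects 1. So w(5) = 1. P is now [[2, 5, 7], [3]].
Step i=4: Q has 4 at row 1, column 3; remove that cell from P, ejecting 7. So w(4) = 7. P is now [[2, 5], [3]].
Step i=3: Q has 3 at row 1, column 2; remove that cell from P, ejecting 5. So w(3) = 5. P is now [[2], [3]].
Step i=2: Q has 2 at row 2, column 1; remove 3 from row 2 of P and reverse-bump: 3 enters row 1 and ejects 2. So w(2) = 2. P is now [[3]].
Step i=1: Q has 1 at row 1, column 1; remove that cell from P, ejecting 3. So w(1) = 3. P is now [].

So w = 3 2 5 7 1 4 6.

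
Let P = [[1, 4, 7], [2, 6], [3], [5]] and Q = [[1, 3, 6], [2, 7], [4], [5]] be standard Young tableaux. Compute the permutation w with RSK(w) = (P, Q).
5 3 6 2 1 7 4

Reverse the RSK construction: for i from n down to 1, find the cell of Q containing i, remove the entry at that cell from P, and reverse-bump it up through P; the value ejected from row 1 is w(i).

Step i=7: Q has 7 at row 2, column 2; remove 6 from row 2 of P and reverse-bump: 6 enters row 1 and ejects 4. So w(7) = 4. P is now [[1, 6, 7], [2], [3], [5]].
Step i=6: Q has 6 at row 1, column 3; remove that cell from P, ejecting 7. So w(6) = 7. P is now [[1, 6], [2], [3], [5]].
Step i=5: Q has 5 at row 4, column 1; remove 5 from row 4 of P and reverse-bump: 5 enters row 3 and ejects 3; 3 enters row 2 and ejects 2; 2 enters row 1 and ejects 1. So w(5) = 1. P is now [[2, 6], [3], [5]].
Step i=4: Q has 4 at row 3, column 1; remove 5 from row 3 of P and reverse-bump: 5 enters row 2 and ejects 3; 3 enters row 1 and ejects 2. So w(4) = 2. P is now [[3, 6], [5]].
Step i=3: Q has 3 at row 1, column 2; remove that cell from P, ejecting 6. So w(3) = 6. P is now [[3], [5]].
Step i=2: Q has 2 at row 2, column 1; remove 5 from row 2 of P and reverse-bump: 5 enters row 1 and ejects 3. So w(2) = 3. P is now [[5]].
Step i=1: Q has 1 at row 1, column 1; remove that cell from P, ejecting 5. So w(1) = 5. P is now [].

So w = 5 3 6 2 1 7 4.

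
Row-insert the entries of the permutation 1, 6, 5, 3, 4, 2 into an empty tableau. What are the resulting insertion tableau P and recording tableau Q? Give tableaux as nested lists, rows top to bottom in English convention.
Insert each entry of the permutation into P by Schensted row insertion, recording in Q the position of each new cell.

After inserting 1: P = [[1]].
After inserting 6: P = [[1, 6]].
After inserting 5: P = [[1, 5], [6]].
After inserting 3: P = [[1, 3], [5], [6]].
After inserting 4: P = [[1, 3, 4], [5], [6]].
After inserting 2: P = [[1, 2, 4], [3], [5], [6]].

So P = [[1, 2, 4], [3], [5], [6]], Q = [[1, 2, 5], [3], [4], [6]].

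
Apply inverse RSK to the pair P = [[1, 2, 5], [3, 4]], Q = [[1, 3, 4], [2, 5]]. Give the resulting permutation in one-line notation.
Reverse the RSK construction: for i from n down to 1, find the cell of Q containing i, remove the entry at that cell from P, and reverse-bump it up through P; the value ejected from row 1 is w(i).

Step i=5: Q has 5 at row 2, column 2; remove 4 from row 2 of P and reverse-bump: 4 enters row 1 and ejects 2. So w(5) = 2. P is now [[1, 4, 5], [3]].
Step i=4: Q has 4 at row 1, column 3; remove that cell from P, ejecting 5. So w(4) = 5. P is now [[1, 4], [3]].
Step i=3: Q has 3 at row 1, column 2; remove that cell from P, ejecting 4. So w(3) = 4. P is now [[1], [3]].
Step i=2: Q has 2 at row 2, column 1; remove 3 from row 2 of P and reverse-bump: 3 enters row 1 and ejects 1. So w(2) = 1. P is now [[3]].
Step i=1: Q has 1 at row 1, column 1; remove that cell from P, ejecting 3. So w(1) = 3. P is now [].

So w = 3 1 4 5 2.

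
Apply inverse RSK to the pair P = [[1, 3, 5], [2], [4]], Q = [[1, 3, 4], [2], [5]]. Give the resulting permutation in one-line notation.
Reverse RSK: for i = n, n-1, ..., 1, locate i in Q, remove the corresponding corner cell from P, and reverse-bump its entry up through P; the value ejected from row 1 is w(i).

So w = 4 2 3 5 1.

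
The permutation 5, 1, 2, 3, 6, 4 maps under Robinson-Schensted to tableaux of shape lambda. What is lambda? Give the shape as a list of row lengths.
Row-insert each entry into an empty tableau.

After inserting 5: P = [[5]].
After inserting 1: P = [[1], [5]].
After inserting 2: P = [[1, 2], [5]].
After inserting 3: P = [[1, 2, 3], [5]].
After inserting 6: P = [[1, 2, 3, 6], [5]].
After inserting 4: P = [[1, 2, 3, 4], [5, 6]].

The final insertion tableau P = [[1, 2, 3, 4], [5, 6]] has shape [4, 2].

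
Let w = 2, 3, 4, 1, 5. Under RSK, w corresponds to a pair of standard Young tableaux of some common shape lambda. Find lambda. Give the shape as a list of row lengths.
[4, 1]

Row-insert each entry into an empty tableau.

After inserting 2: P = [[2]].
After inserting 3: P = [[2, 3]].
After inserting 4: P = [[2, 3, 4]].
After inserting 1: P = [[1, 3, 4], [2]].
After inserting 5: P = [[1, 3, 4, 5], [2]].

The final insertion tableau P = [[1, 3, 4, 5], [2]] has shape [4, 1].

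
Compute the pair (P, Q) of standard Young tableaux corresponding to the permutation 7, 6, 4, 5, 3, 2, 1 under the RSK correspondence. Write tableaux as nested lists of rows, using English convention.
P = [[1, 5], [2], [3], [4], [6], [7]], Q = [[1, 4], [2], [3], [5], [6], [7]]

Insert each entry of the permutation into P by Schensted row insertion, recording in Q the position of each new cell.

Insert 7: appended to row 1. P = [[7]].
Insert 6: 6 bumps 7 from row 1; 7 starts row 2. P = [[6], [7]].
Insert 4: 4 bumps 6 from row 1; 6 bumps 7 from row 2; 7 starts row 3. P = [[4], [6], [7]].
Insert 5: appended to row 1. P = [[4, 5], [6], [7]].
Insert 3: 3 bumps 4 from row 1; 4 bumps 6 from row 2; 6 bumps 7 from row 3; 7 starts row 4. P = [[3, 5], [4], [6], [7]].
Insert 2: 2 bumps 3 from row 1; 3 bumps 4 from row 2; 4 bumps 6 from row 3; 6 bumps 7 from row 4; 7 starts row 5. P = [[2, 5], [3], [4], [6], [7]].
Insert 1: 1 bumps 2 from row 1; 2 bumps 3 from row 2; 3 bumps 4 from row 3; 4 bumps 6 from row 4; 6 bumps 7 from row 5; 7 starts row 6. P = [[1, 5], [2], [3], [4], [6], [7]].

So P = [[1, 5], [2], [3], [4], [6], [7]], Q = [[1, 4], [2], [3], [5], [6], [7]].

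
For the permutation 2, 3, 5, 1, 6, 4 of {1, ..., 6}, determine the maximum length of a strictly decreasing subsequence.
2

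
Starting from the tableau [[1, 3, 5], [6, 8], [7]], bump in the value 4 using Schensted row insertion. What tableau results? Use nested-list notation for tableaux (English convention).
[[1, 3, 4], [5, 8], [6], [7]]

In row 1, 4 replaces 5 (the leftmost entry greater than 4); 5 is bumped to row 2. In row 2, 5 replaces 6 (the leftmost entry greater than 5); 6 is bumped to row 3. In row 3, 6 replaces 7 (the leftmost entry greater than 6); 7 is bumped to row 4. 7 starts a new row 4. The new tableau is [[1, 3, 4], [5, 8], [6], [7]].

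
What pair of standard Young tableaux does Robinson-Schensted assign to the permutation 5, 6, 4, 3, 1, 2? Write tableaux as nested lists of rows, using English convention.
Insert each entry of the permutation into P by Schensted row insertion, recording in Q the position of each new cell.

Insert 5: appended to row 1. P = [[5]], Q = [[1]].
Insert 6: appended to row 1. P = [[5, 6]], Q = [[1, 2]].
Insert 4: 4 bumps 5 from row 1; 5 starts row 2. P = [[4, 6], [5]], Q = [[1, 2], [3]].
Insert 3: 3 bumps 4 from row 1; 4 bumps 5 from row 2; 5 starts row 3. P = [[3, 6], [4], [5]], Q = [[1, 2], [3], [4]].
Insert 1: 1 bumps 3 from row 1; 3 bumps 4 from row 2; 4 bumps 5 from row 3; 5 starts row 4. P = [[1, 6], [3], [4], [5]], Q = [[1, 2], [3], [4], [5]].
Insert 2: 2 bumps 6 from row 1; 6 appends to row 2. P = [[1, 2], [3, 6], [4], [5]], Q = [[1, 2], [3, 6], [4], [5]].

So P = [[1, 2], [3, 6], [4], [5]], Q = [[1, 2], [3, 6], [4], [5]].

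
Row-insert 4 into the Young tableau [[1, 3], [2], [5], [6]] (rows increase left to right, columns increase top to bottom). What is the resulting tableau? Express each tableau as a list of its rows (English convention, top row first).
[[1, 3, 4], [2], [5], [6]]

4 is larger than every entry of row 1, so it is appended to row 1. The new tableau is [[1, 3, 4], [2], [5], [6]].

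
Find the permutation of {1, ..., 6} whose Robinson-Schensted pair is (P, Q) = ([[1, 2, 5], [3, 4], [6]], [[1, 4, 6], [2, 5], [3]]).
6 3 1 4 2 5

Reverse the RSK construction: for i from n down to 1, find the cell of Q containing i, remove the entry at that cell from P, and reverse-bump it up through P; the value ejected from row 1 is w(i).

Step i=6: Q has 6 at row 1, column 3; remove that cell from P, ejecting 5. So w(6) = 5. P is now [[1, 2], [3, 4], [6]].
Step i=5: Q has 5 at row 2, column 2; remove 4 from row 2 of P and reverse-bump: 4 enters row 1 and ejects 2. So w(5) = 2. P is now [[1, 4], [3], [6]].
Step i=4: Q has 4 at row 1, column 2; remove that cell from P, ejecting 4. So w(4) = 4. P is now [[1], [3], [6]].
Step i=3: Q has 3 at row 3, column 1; remove 6 from row 3 of P and reverse-bump: 6 enters row 2 and ejects 3; 3 enters row 1 and ejects 1. So w(3) = 1. P is now [[3], [6]].
Step i=2: Q has 2 at row 2, column 1; remove 6 from row 2 of P and reverse-bump: 6 enters row 1 and ejects 3. So w(2) = 3. P is now [[6]].
Step i=1: Q has 1 at row 1, column 1; remove that cell from P, ejecting 6. So w(1) = 6. P is now [].

So w = 6 3 1 4 2 5.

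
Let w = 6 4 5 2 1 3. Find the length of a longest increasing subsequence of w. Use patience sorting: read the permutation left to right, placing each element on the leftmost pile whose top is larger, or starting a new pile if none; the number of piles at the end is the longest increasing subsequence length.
2

6: new pile. tops = [6]
4: onto pile 1 (replacing 6). tops = [4]
5: new pile. tops = [4, 5]
2: onto pile 1 (replacing 4). tops = [2, 5]
1: onto pile 1 (replacing 2). tops = [1, 5]
3: onto pile 2 (replacing 5). tops = [1, 3]

2 piles, so the longest increasing subsequence has length 2.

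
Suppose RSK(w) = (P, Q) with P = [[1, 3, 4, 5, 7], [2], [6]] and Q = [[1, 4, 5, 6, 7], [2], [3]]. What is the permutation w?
Reverse the RSK construction: for i from n down to 1, find the cell of Q containing i, remove the entry at that cell from P, and reverse-bump it up through P; the value ejected from row 1 is w(i).

Step i=7: Q has 7 at row 1, column 5; remove that cell from P, ejecting 7. So w(7) = 7. P is now [[1, 3, 4, 5], [2], [6]].
Step i=6: Q has 6 at row 1, column 4; remove that cell from P, ejecting 5. So w(6) = 5. P is now [[1, 3, 4], [2], [6]].
Step i=5: Q has 5 at row 1, column 3; remove that cell from P, ejecting 4. So w(5) = 4. P is now [[1, 3], [2], [6]].
Step i=4: Q has 4 at row 1, column 2; remove that cell from P, ejecting 3. So w(4) = 3. P is now [[1], [2], [6]].
Step i=3: Q has 3 at row 3, column 1; remove 6 from row 3 of P and reverse-bump: 6 enters row 2 and ejects 2; 2 enters row 1 and ejects 1. So w(3) = 1. P is now [[2], [6]].
Step i=2: Q has 2 at row 2, column 1; remove 6 from row 2 of P and reverse-bump: 6 enters row 1 and ejects 2. So w(2) = 2. P is now [[6]].
Step i=1: Q has 1 at row 1, column 1; remove that cell from P, ejecting 6. So w(1) = 6. P is now [].

So w = 6 2 1 3 4 5 7.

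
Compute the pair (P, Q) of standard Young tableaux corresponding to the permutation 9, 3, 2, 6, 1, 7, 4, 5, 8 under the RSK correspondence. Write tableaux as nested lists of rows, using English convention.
P = [[1, 4, 5, 8], [2, 6, 7], [3], [9]], Q = [[1, 4, 6, 9], [2, 7, 8], [3], [5]]

Insert each entry of the permutation into P by Schensted row insertion, recording in Q the position of each new cell.

Insert 9: appended to row 1. P = [[9]].
Insert 3: 3 bumps 9 from row 1; 9 starts row 2. P = [[3], [9]].
Insert 2: 2 bumps 3 from row 1; 3 bumps 9 from row 2; 9 starts row 3. P = [[2], [3], [9]].
Insert 6: appended to row 1. P = [[2, 6], [3], [9]].
Insert 1: 1 bumps 2 from row 1; 2 bumps 3 from row 2; 3 bumps 9 from row 3; 9 starts row 4. P = [[1, 6], [2], [3], [9]].
Insert 7: appended to row 1. P = [[1, 6, 7], [2], [3], [9]].
Insert 4: 4 bumps 6 from row 1; 6 appends to row 2. P = [[1, 4, 7], [2, 6], [3], [9]].
Insert 5: 5 bumps 7 from row 1; 7 appends to row 2. P = [[1, 4, 5], [2, 6, 7], [3], [9]].
Insert 8: appended to row 1. P = [[1, 4, 5, 8], [2, 6, 7], [3], [9]].

So P = [[1, 4, 5, 8], [2, 6, 7], [3], [9]], Q = [[1, 4, 6, 9], [2, 7, 8], [3], [5]].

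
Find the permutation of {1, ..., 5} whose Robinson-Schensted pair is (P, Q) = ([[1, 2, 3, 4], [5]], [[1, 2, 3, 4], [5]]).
1 2 3 5 4

Reverse the RSK construction: for i from n down to 1, find the cell of Q containing i, remove the entry at that cell from P, and reverse-bump it up through P; the value ejected from row 1 is w(i).

Step i=5: Q has 5 at row 2, column 1; remove 5 from row 2 of P and reverse-bump: 5 enters row 1 and ejects 4. So w(5) = 4. P is now [[1, 2, 3, 5]].
Step i=4: Q has 4 at row 1, column 4; remove that cell from P, ejecting 5. So w(4) = 5. P is now [[1, 2, 3]].
Step i=3: Q has 3 at row 1, column 3; remove that cell from P, ejecting 3. So w(3) = 3. P is now [[1, 2]].
Step i=2: Q has 2 at row 1, column 2; remove that cell from P, ejecting 2. So w(2) = 2. P is now [[1]].
Step i=1: Q has 1 at row 1, column 1; remove that cell from P, ejecting 1. So w(1) = 1. P is now [].

So w = 1 2 3 5 4.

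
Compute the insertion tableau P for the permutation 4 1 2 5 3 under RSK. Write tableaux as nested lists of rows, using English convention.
After inserting 4: P = [[4]].
After inserting 1: P = [[1], [4]].
After inserting 2: P = [[1, 2], [4]].
After inserting 5: P = [[1, 2, 5], [4]].
After inserting 3: P = [[1, 2, 3], [4, 5]].

So P = [[1, 2, 3], [4, 5]].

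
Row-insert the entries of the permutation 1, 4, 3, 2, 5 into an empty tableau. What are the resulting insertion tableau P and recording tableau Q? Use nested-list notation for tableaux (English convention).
Insert each entry of the permutation into P by Schensted row insertion, recording in Q the position of each new cell.

Insert 1: appended to row 1. P = [[1]], Q = [[1]].
Insert 4: appended to row 1. P = [[1, 4]], Q = [[1, 2]].
Insert 3: 3 bumps 4 from row 1; 4 starts row 2. P = [[1, 3], [4]], Q = [[1, 2], [3]].
Insert 2: 2 bumps 3 from row 1; 3 bumps 4 from row 2; 4 starts row 3. P = [[1, 2], [3], [4]], Q = [[1, 2], [3], [4]].
Insert 5: appended to row 1. P = [[1, 2, 5], [3], [4]], Q = [[1, 2, 5], [3], [4]].

So P = [[1, 2, 5], [3], [4]], Q = [[1, 2, 5], [3], [4]].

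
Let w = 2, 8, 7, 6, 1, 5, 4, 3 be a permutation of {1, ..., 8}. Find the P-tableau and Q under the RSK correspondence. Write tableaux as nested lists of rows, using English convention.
Insert each entry of the permutation into P by Schensted row insertion, recording in Q the position of each new cell.

Insert 2: appended to row 1. P = [[2]], Q = [[1]].
Insert 8: appended to row 1. P = [[2, 8]], Q = [[1, 2]].
Insert 7: 7 bumps 8 from row 1; 8 starts row 2. P = [[2, 7], [8]], Q = [[1, 2], [3]].
Insert 6: 6 bumps 7 from row 1; 7 bumps 8 from row 2; 8 starts row 3. P = [[2, 6], [7], [8]], Q = [[1, 2], [3], [4]].
Insert 1: 1 bumps 2 from row 1; 2 bumps 7 from row 2; 7 bumps 8 from row 3; 8 starts row 4. P = [[1, 6], [2], [7], [8]], Q = [[1, 2], [3], [4], [5]].
Insert 5: 5 bumps 6 from row 1; 6 appends to row 2. P = [[1, 5], [2, 6], [7], [8]], Q = [[1, 2], [3, 6], [4], [5]].
Insert 4: 4 bumps 5 from row 1; 5 bumps 6 from row 2; 6 bumps 7 from row 3; 7 bumps 8 from row 4; 8 starts row 5. P = [[1, 4], [2, 5], [6], [7], [8]], Q = [[1, 2], [3, 6], [4], [5], [7]].
Insert 3: 3 bumps 4 from row 1; 4 bumps 5 from row 2; 5 bumps 6 from row 3; 6 bumps 7 from row 4; 7 bumps 8 from row 5; 8 starts row 6. P = [[1, 3], [2, 4], [5], [6], [7], [8]], Q = [[1, 2], [3, 6], [4], [5], [7], [8]].

So P = [[1, 3], [2, 4], [5], [6], [7], [8]], Q = [[1, 2], [3, 6], [4], [5], [7], [8]].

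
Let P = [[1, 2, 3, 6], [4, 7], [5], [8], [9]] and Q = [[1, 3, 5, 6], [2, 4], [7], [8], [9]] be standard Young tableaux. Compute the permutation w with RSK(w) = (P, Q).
Reverse the RSK construction: for i from n down to 1, find the cell of Q containing i, remove the entry at that cell from P, and reverse-bump it up through P; the value ejected from row 1 is w(i).

Step i=9: Q has 9 at row 5, column 1; remove 9 from row 5 of P and reverse-bump: 9 enters row 4 and ejects 8; 8 enters row 3 and ejects 5; 5 enters row 2 and ejects 4; 4 enters row 1 and ejects 3. So w(9) = 3. P is now [[1, 2, 4, 6], [5, 7], [8], [9]].
Step i=8: Q has 8 at row 4, column 1; remove 9 from row 4 of P and reverse-bump: 9 enters row 3 and ejects 8; 8 enters row 2 and ejects 7; 7 enters row 1 and ejects 6. So w(8) = 6. P is now [[1, 2, 4, 7], [5, 8], [9]].
Step i=7: Q has 7 at row 3, column 1; remove 9 from row 3 of P and reverse-bump: 9 enters row 2 and ejects 8; 8 enters row 1 and ejects 7. So w(7) = 7. P is now [[1, 2, 4, 8], [5, 9]].
Step i=6: Q has 6 at row 1, column 4; remove that cell from P, ejecting 8. So w(6) = 8. P is now [[1, 2, 4], [5, 9]].
Step i=5: Q has 5 at row 1, column 3; remove that cell from P, ejecting 4. So w(5) = 4. P is now [[1, 2], [5, 9]].
Step i=4: Q has 4 at row 2, column 2; remove 9 from row 2 of P and reverse-bump: 9 enters row 1 and ejects 2. So w(4) = 2. P is now [[1, 9], [5]].
Step i=3: Q has 3 at row 1, column 2; remove that cell from P, ejecting 9. So w(3) = 9. P is now [[1], [5]].
Step i=2: Q has 2 at row 2, column 1; remove 5 from row 2 of P and reverse-bump: 5 enters row 1 and ejects 1. So w(2) = 1. P is now [[5]].
Step i=1: Q has 1 at row 1, column 1; remove that cell from P, ejecting 5. So w(1) = 5. P is now [].

So w = 5 1 9 2 4 8 7 6 3.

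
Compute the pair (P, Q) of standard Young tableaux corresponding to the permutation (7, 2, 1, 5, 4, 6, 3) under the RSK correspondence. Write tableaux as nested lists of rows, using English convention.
Insert each entry of the permutation into P by Schensted row insertion, recording in Q the position of each new cell.

After inserting 7: P = [[7]].
After inserting 2: P = [[2], [7]].
After inserting 1: P = [[1], [2], [7]].
After inserting 5: P = [[1, 5], [2], [7]].
After inserting 4: P = [[1, 4], [2, 5], [7]].
After inserting 6: P = [[1, 4, 6], [2, 5], [7]].
After inserting 3: P = [[1, 3, 6], [2, 4], [5], [7]].

So P = [[1, 3, 6], [2, 4], [5], [7]], Q = [[1, 4, 6], [2, 5], [3], [7]].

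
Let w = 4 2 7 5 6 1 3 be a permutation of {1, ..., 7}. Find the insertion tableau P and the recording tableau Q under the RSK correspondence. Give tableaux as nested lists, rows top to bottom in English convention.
Insert each entry of the permutation into P by Schensted row insertion, recording in Q the position of each new cell.

Insert 4: appended to row 1. P = [[4]].
Insert 2: 2 bumps 4 from row 1; 4 starts row 2. P = [[2], [4]].
Insert 7: appended to row 1. P = [[2, 7], [4]].
Insert 5: 5 bumps 7 from row 1; 7 appends to row 2. P = [[2, 5], [4, 7]].
Insert 6: appended to row 1. P = [[2, 5, 6], [4, 7]].
Insert 1: 1 bumps 2 from row 1; 2 bumps 4 from row 2; 4 starts row 3. P = [[1, 5, 6], [2, 7], [4]].
Insert 3: 3 bumps 5 from row 1; 5 bumps 7 from row 2; 7 appends to row 3. P = [[1, 3, 6], [2, 5], [4, 7]].

So P = [[1, 3, 6], [2, 5], [4, 7]], Q = [[1, 3, 5], [2, 4], [6, 7]].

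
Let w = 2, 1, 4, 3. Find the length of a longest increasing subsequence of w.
2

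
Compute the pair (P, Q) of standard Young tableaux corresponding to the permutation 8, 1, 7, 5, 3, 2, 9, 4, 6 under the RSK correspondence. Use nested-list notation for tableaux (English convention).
Insert each entry of the permutation into P by Schensted row insertion, recording in Q the position of each new cell.

Insert 8: appended to row 1. P = [[8]], Q = [[1]].
Insert 1: 1 bumps 8 from row 1; 8 starts row 2. P = [[1], [8]], Q = [[1], [2]].
Insert 7: appended to row 1. P = [[1, 7], [8]], Q = [[1, 3], [2]].
Insert 5: 5 bumps 7 from row 1; 7 bumps 8 from row 2; 8 starts row 3. P = [[1, 5], [7], [8]], Q = [[1, 3], [2], [4]].
Insert 3: 3 bumps 5 from row 1; 5 bumps 7 from row 2; 7 bumps 8 from row 3; 8 starts row 4. P = [[1, 3], [5], [7], [8]], Q = [[1, 3], [2], [4], [5]].
Insert 2: 2 bumps 3 from row 1; 3 bumps 5 from row 2; 5 bumps 7 from row 3; 7 bumps 8 from row 4; 8 starts row 5. P = [[1, 2], [3], [5], [7], [8]], Q = [[1, 3], [2], [4], [5], [6]].
Insert 9: appended to row 1. P = [[1, 2, 9], [3], [5], [7], [8]], Q = [[1, 3, 7], [2], [4], [5], [6]].
Insert 4: 4 bumps 9 from row 1; 9 appends to row 2. P = [[1, 2, 4], [3, 9], [5], [7], [8]], Q = [[1, 3, 7], [2, 8], [4], [5], [6]].
Insert 6: appended to row 1. P = [[1, 2, 4, 6], [3, 9], [5], [7], [8]], Q = [[1, 3, 7, 9], [2, 8], [4], [5], [6]].

So P = [[1, 2, 4, 6], [3, 9], [5], [7], [8]], Q = [[1, 3, 7, 9], [2, 8], [4], [5], [6]].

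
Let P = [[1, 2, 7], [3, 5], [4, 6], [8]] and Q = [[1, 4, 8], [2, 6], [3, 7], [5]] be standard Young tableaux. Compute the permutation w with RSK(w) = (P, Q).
Reverse the RSK construction: for i from n down to 1, find the cell of Q containing i, remove the entry at that cell from P, and reverse-bump it up through P; the value ejected from row 1 is w(i).

Step i=8: Q has 8 at row 1, column 3; remove that cell from P, ejecting 7. So w(8) = 7. P is now [[1, 2], [3, 5], [4, 6], [8]].
Step i=7: Q has 7 at row 3, column 2; remove 6 from row 3 of P and reverse-bump: 6 enters row 2 and ejects 5; 5 enters row 1 and ejects 2. So w(7) = 2. P is now [[1, 5], [3, 6], [4], [8]].
Step i=6: Q has 6 at row 2, column 2; remove 6 from row 2 of P and reverse-bump: 6 enters row 1 and ejects 5. So w(6) = 5. P is now [[1, 6], [3], [4], [8]].
Step i=5: Q has 5 at row 4, column 1; remove 8 from row 4 of P and reverse-bump: 8 enters row 3 and ejects 4; 4 enters row 2 and ejects 3; 3 enters row 1 and ejects 1. So w(5) = 1. P is now [[3, 6], [4], [8]].
Step i=4: Q has 4 at row 1, column 2; remove that cell from P, ejecting 6. So w(4) = 6. P is now [[3], [4], [8]].
Step i=3: Q has 3 at row 3, column 1; remove 8 from row 3 of P and reverse-bump: 8 enters row 2 and ejects 4; 4 enters row 1 and ejects 3. So w(3) = 3. P is now [[4], [8]].
Step i=2: Q has 2 at row 2, column 1; remove 8 from row 2 of P and reverse-bump: 8 enters row 1 and ejects 4. So w(2) = 4. P is now [[8]].
Step i=1: Q has 1 at row 1, column 1; remove that cell from P, ejecting 8. So w(1) = 8. P is now [].

So w = 8 4 3 6 1 5 2 7.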